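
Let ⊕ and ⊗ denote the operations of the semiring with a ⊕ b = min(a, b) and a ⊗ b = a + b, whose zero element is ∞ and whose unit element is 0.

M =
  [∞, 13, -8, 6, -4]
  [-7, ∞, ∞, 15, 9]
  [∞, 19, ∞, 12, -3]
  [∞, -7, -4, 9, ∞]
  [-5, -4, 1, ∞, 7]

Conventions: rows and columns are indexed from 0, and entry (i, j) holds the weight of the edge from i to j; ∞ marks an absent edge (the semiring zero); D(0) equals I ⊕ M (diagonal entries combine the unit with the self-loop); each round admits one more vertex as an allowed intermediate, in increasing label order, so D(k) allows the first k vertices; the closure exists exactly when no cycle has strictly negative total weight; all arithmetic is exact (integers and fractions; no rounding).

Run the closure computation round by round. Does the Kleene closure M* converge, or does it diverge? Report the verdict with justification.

D(0):
  [0, 13, -8, 6, -4]
  [-7, 0, ∞, 15, 9]
  [∞, 19, 0, 12, -3]
  [∞, -7, -4, 0, ∞]
  [-5, -4, 1, ∞, 0]
Detection: at round 1, diagonal entry (4, 4) turns strictly negative.
Key observation: the cycle 4->0->4 has total weight (-5) + (-4), which is strictly negative.
Answer: DIVERGES — negative cycle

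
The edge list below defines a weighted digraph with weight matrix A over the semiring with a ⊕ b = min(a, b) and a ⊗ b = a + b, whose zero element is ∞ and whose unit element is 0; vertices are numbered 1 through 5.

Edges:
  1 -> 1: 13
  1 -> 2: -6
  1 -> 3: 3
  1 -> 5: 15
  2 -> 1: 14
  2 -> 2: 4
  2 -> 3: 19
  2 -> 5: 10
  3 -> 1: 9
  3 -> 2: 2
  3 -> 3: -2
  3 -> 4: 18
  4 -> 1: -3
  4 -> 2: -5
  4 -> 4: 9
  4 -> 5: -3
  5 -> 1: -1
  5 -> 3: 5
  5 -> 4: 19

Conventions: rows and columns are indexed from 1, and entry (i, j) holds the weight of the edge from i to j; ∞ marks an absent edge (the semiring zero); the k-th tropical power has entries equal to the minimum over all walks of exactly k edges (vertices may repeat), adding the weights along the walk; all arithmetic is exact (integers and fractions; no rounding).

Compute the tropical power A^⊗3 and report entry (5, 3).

A^⊗2:
  [8, -2, 1, 21, 4]
  [9, 8, 15, 29, 14]
  [7, 0, -4, 16, 12]
  [-4, -9, 0, 16, 5]
  [12, -7, 2, 23, 14]
A^⊗3:
  [3, 2, -1, 19, 8]
  [13, 3, 12, 33, 18]
  [5, -2, -6, 14, 10]
  [4, -10, -2, 18, 1]
  [7, -3, 0, 20, 3]
Key observation: the optimum is the walk 5->1->3->3, with weight (-1) + 3 + (-2) = 0.
Optimal value attained by: walk 5->1->3->3.
Answer: (A^⊗3)[5][3] = 0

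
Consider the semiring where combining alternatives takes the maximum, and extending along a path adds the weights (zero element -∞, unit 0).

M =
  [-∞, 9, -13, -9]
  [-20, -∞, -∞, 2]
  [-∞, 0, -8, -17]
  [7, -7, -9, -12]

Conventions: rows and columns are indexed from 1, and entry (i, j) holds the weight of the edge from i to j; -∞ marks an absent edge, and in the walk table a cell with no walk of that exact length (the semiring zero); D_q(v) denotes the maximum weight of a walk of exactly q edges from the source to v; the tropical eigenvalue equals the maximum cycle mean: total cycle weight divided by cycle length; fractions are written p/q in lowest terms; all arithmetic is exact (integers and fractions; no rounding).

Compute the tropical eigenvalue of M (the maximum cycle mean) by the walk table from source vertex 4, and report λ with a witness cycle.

q=0: [-∞, -∞, -∞, 0]
q=1: [7, -7, -9, -12]
q=2: [-5, 16, -6, -2]
q=3: [5, 4, -11, 18]
q=4: [25, 14, 9, 6]
Optimal cycle mean attained by: cycle 1->2->4->1, total 9 + 2 + 7, length 3.
Answer: λ = 6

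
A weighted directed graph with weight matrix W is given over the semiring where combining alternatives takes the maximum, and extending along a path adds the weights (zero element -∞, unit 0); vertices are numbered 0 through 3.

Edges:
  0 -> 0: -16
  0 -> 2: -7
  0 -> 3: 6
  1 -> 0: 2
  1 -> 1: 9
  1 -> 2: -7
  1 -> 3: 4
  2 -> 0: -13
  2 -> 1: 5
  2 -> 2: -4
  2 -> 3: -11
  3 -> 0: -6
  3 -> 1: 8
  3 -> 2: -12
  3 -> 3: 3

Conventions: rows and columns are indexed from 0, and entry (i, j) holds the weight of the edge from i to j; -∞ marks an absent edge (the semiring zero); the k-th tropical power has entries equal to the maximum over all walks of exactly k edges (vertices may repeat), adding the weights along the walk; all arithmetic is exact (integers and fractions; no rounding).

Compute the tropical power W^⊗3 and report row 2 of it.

W^⊗2:
  [0, 14, -6, 9]
  [11, 18, 2, 13]
  [7, 14, -2, 9]
  [10, 17, 1, 12]
W^⊗3:
  [16, 23, 7, 18]
  [20, 27, 11, 22]
  [16, 23, 7, 18]
  [19, 26, 10, 21]
Answer: row 2 of W^⊗3 = [16, 23, 7, 18]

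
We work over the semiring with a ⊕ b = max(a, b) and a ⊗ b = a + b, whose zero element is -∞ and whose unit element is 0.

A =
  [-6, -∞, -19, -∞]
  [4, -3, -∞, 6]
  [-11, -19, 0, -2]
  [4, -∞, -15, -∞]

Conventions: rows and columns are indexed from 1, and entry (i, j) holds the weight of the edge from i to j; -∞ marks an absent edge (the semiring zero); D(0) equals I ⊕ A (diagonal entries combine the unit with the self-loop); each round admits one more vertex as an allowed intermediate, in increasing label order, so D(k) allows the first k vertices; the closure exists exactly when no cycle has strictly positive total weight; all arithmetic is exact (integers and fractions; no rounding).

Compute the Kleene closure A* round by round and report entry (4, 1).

D(0):
  [0, -∞, -19, -∞]
  [4, 0, -∞, 6]
  [-11, -19, 0, -2]
  [4, -∞, -15, 0]
D(1):
  [0, -∞, -19, -∞]
  [4, 0, -15, 6]
  [-11, -19, 0, -2]
  [4, -∞, -15, 0]
D(2):
  [0, -∞, -19, -∞]
  [4, 0, -15, 6]
  [-11, -19, 0, -2]
  [4, -∞, -15, 0]
D(3):
  [0, -38, -19, -21]
  [4, 0, -15, 6]
  [-11, -19, 0, -2]
  [4, -34, -15, 0]
D(4):
  [0, -38, -19, -21]
  [10, 0, -9, 6]
  [2, -19, 0, -2]
  [4, -34, -15, 0]
Answer: A*[4][1] = 4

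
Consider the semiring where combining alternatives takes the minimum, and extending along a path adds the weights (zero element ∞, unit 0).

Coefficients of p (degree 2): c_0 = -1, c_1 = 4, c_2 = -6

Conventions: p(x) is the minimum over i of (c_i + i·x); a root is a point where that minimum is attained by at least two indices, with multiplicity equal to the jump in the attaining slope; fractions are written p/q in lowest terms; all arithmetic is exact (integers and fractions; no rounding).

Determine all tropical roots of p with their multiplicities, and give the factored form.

hull edge (i=0, c=-1) to (i=2, c=-6): slope -5/2, span 2
Factored form: p(x) = -6 ⊗ (x ⊕ 5/2) ⊗ (x ⊕ 5/2)
Answer: roots = 5/2 (mult 2)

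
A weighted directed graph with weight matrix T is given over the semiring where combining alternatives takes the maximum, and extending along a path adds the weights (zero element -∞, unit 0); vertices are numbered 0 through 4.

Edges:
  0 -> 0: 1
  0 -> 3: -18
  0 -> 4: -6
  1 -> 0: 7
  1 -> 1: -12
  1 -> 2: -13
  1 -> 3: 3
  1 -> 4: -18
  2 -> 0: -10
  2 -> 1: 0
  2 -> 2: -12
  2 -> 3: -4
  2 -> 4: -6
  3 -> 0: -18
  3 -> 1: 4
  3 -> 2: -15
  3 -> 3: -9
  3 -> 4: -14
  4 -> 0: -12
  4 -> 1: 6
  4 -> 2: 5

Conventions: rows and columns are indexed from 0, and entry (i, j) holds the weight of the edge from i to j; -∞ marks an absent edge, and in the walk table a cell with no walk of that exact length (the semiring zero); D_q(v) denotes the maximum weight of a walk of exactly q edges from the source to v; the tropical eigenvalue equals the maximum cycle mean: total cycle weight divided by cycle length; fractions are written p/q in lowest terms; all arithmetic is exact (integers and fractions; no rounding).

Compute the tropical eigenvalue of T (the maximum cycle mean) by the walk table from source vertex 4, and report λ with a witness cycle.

q=0: [-∞, -∞, -∞, -∞, 0]
q=1: [-12, 6, 5, -∞, -∞]
q=2: [13, 5, -7, 9, -1]
q=3: [14, 13, 4, 8, 7]
q=4: [20, 13, 12, 16, 8]
q=5: [21, 20, 13, 16, 14]
Optimal cycle mean attained by: cycle 1->3->1, total 3 + 4, length 2.
Answer: λ = 7/2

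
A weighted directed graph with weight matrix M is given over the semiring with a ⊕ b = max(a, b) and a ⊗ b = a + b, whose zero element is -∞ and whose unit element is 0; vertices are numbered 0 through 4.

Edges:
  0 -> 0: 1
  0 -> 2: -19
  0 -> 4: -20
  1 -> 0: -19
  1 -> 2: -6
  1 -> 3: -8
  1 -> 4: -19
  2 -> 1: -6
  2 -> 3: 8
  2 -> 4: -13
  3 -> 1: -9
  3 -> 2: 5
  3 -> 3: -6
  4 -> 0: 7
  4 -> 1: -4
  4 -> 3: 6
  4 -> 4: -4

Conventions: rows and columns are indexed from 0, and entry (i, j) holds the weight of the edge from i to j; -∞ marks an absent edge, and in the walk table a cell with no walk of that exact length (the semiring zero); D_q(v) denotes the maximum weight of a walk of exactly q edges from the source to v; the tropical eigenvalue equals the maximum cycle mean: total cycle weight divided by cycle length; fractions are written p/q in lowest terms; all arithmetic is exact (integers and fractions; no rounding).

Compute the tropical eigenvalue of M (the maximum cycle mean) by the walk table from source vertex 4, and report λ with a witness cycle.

q=0: [-∞, -∞, -∞, -∞, 0]
q=1: [7, -4, -∞, 6, -4]
q=2: [8, -3, 11, 2, -8]
q=3: [9, 5, 7, 19, -2]
q=4: [10, 10, 24, 15, -6]
q=5: [11, 18, 20, 32, 11]
Optimal cycle mean attained by: cycle 2->3->2, total 8 + 5, length 2.
Answer: λ = 13/2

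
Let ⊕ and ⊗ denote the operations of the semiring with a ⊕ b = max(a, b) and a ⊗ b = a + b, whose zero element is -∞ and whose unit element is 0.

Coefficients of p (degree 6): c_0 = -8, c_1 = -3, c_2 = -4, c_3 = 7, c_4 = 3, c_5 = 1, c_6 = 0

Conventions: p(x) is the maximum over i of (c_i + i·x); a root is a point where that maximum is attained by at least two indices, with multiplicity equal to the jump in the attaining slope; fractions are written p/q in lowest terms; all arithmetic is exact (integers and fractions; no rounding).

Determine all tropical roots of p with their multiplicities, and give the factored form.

hull edge (i=0, c=-8) to (i=3, c=7): slope 5, span 3
hull edge (i=3, c=7) to (i=6, c=0): slope -7/3, span 3
Factored form: p(x) = 0 ⊗ (x ⊕ (-5)) ⊗ (x ⊕ (-5)) ⊗ (x ⊕ (-5)) ⊗ (x ⊕ 7/3) ⊗ (x ⊕ 7/3) ⊗ (x ⊕ 7/3)
Answer: roots = -5 (mult 3), 7/3 (mult 3)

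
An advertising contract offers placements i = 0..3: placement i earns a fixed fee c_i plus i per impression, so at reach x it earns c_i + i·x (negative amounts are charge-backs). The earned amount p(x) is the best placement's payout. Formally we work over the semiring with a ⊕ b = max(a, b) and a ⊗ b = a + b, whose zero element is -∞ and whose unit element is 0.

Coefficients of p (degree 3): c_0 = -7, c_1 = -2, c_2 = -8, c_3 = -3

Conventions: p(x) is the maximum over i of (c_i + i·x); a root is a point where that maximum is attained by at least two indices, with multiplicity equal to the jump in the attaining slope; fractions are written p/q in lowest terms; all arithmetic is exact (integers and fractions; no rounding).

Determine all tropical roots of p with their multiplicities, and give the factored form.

hull edge (i=0, c=-7) to (i=1, c=-2): slope 5, span 1
hull edge (i=1, c=-2) to (i=3, c=-3): slope -1/2, span 2
Factored form: p(x) = -3 ⊗ (x ⊕ (-5)) ⊗ (x ⊕ 1/2) ⊗ (x ⊕ 1/2)
Answer: roots = -5 (mult 1), 1/2 (mult 2)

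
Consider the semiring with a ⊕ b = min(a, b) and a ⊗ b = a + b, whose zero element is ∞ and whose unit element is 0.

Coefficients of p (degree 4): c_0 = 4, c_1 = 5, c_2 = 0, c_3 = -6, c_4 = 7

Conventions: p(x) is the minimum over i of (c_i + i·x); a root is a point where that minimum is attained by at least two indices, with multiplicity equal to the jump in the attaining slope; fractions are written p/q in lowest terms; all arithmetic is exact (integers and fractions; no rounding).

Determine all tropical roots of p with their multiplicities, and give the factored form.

hull edge (i=0, c=4) to (i=3, c=-6): slope -10/3, span 3
hull edge (i=3, c=-6) to (i=4, c=7): slope 13, span 1
Factored form: p(x) = 7 ⊗ (x ⊕ (-13)) ⊗ (x ⊕ 10/3) ⊗ (x ⊕ 10/3) ⊗ (x ⊕ 10/3)
Answer: roots = -13 (mult 1), 10/3 (mult 3)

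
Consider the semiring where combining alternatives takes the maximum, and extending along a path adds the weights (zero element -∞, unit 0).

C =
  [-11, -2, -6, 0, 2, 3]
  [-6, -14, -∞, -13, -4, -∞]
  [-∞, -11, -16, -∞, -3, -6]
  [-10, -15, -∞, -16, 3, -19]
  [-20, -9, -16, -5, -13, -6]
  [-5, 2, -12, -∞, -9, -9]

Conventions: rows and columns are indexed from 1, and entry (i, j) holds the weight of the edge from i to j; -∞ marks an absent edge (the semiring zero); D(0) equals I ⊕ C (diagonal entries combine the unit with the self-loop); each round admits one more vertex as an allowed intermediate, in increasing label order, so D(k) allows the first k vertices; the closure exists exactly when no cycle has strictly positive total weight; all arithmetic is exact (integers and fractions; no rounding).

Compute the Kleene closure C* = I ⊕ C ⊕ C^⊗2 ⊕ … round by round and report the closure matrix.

D(0):
  [0, -2, -6, 0, 2, 3]
  [-6, 0, -∞, -13, -4, -∞]
  [-∞, -11, 0, -∞, -3, -6]
  [-10, -15, -∞, 0, 3, -19]
  [-20, -9, -16, -5, 0, -6]
  [-5, 2, -12, -∞, -9, 0]
D(1):
  [0, -2, -6, 0, 2, 3]
  [-6, 0, -12, -6, -4, -3]
  [-∞, -11, 0, -∞, -3, -6]
  [-10, -12, -16, 0, 3, -7]
  [-20, -9, -16, -5, 0, -6]
  [-5, 2, -11, -5, -3, 0]
D(2):
  [0, -2, -6, 0, 2, 3]
  [-6, 0, -12, -6, -4, -3]
  [-17, -11, 0, -17, -3, -6]
  [-10, -12, -16, 0, 3, -7]
  [-15, -9, -16, -5, 0, -6]
  [-4, 2, -10, -4, -2, 0]
D(3):
  [0, -2, -6, 0, 2, 3]
  [-6, 0, -12, -6, -4, -3]
  [-17, -11, 0, -17, -3, -6]
  [-10, -12, -16, 0, 3, -7]
  [-15, -9, -16, -5, 0, -6]
  [-4, 2, -10, -4, -2, 0]
D(4):
  [0, -2, -6, 0, 3, 3]
  [-6, 0, -12, -6, -3, -3]
  [-17, -11, 0, -17, -3, -6]
  [-10, -12, -16, 0, 3, -7]
  [-15, -9, -16, -5, 0, -6]
  [-4, 2, -10, -4, -1, 0]
D(5):
  [0, -2, -6, 0, 3, 3]
  [-6, 0, -12, -6, -3, -3]
  [-17, -11, 0, -8, -3, -6]
  [-10, -6, -13, 0, 3, -3]
  [-15, -9, -16, -5, 0, -6]
  [-4, 2, -10, -4, -1, 0]
D(6):
  [0, 5, -6, 0, 3, 3]
  [-6, 0, -12, -6, -3, -3]
  [-10, -4, 0, -8, -3, -6]
  [-7, -1, -13, 0, 3, -3]
  [-10, -4, -16, -5, 0, -6]
  [-4, 2, -10, -4, -1, 0]
Answer: C* = [[0, 5, -6, 0, 3, 3], [-6, 0, -12, -6, -3, -3], [-10, -4, 0, -8, -3, -6], [-7, -1, -13, 0, 3, -3], [-10, -4, -16, -5, 0, -6], [-4, 2, -10, -4, -1, 0]]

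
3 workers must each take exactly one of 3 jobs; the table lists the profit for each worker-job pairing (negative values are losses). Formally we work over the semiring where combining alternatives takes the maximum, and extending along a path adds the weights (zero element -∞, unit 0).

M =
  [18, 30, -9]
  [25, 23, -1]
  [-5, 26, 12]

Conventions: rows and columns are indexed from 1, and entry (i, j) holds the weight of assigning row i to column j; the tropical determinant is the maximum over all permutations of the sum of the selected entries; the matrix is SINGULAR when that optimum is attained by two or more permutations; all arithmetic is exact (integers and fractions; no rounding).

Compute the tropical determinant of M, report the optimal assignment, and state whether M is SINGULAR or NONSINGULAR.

σ = (1, 2, 3): 18 + 23 + 12 = 53
σ = (1, 3, 2): 18 + (-1) + 26 = 43
σ = (2, 1, 3): 30 + 25 + 12 = 67
σ = (2, 3, 1): 30 + (-1) + (-5) = 24
σ = (3, 1, 2): (-9) + 25 + 26 = 42
σ = (3, 2, 1): (-9) + 23 + (-5) = 9
Optimal value attained by: σ = (2, 1, 3).
Answer: det⊕(M) = 67; verdict: NONSINGULAR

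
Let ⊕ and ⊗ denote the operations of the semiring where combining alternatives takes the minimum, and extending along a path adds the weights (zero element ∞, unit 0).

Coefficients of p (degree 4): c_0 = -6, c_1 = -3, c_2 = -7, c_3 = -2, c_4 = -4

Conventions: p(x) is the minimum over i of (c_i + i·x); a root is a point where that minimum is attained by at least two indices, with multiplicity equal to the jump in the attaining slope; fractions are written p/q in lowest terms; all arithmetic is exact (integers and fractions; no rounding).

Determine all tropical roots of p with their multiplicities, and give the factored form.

hull edge (i=0, c=-6) to (i=2, c=-7): slope -1/2, span 2
hull edge (i=2, c=-7) to (i=4, c=-4): slope 3/2, span 2
Factored form: p(x) = -4 ⊗ (x ⊕ (-3/2)) ⊗ (x ⊕ (-3/2)) ⊗ (x ⊕ 1/2) ⊗ (x ⊕ 1/2)
Answer: roots = -3/2 (mult 2), 1/2 (mult 2)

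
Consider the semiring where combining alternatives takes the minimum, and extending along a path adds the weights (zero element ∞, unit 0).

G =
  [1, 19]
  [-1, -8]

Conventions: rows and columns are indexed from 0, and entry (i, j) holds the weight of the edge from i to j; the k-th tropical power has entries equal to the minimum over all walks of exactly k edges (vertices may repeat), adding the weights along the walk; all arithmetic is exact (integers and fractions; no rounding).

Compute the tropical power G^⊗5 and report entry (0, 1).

G^⊗2:
  [2, 11]
  [-9, -16]
G^⊗3:
  [3, 3]
  [-17, -24]
G^⊗4:
  [2, -5]
  [-25, -32]
G^⊗5:
  [-6, -13]
  [-33, -40]
Key observation: the optimum is the walk 0->1->1->1->1->1, with weight 19 + (-8) + (-8) + (-8) + (-8) = -13.
Optimal value attained by: walk 0->1->1->1->1->1.
Answer: (G^⊗5)[0][1] = -13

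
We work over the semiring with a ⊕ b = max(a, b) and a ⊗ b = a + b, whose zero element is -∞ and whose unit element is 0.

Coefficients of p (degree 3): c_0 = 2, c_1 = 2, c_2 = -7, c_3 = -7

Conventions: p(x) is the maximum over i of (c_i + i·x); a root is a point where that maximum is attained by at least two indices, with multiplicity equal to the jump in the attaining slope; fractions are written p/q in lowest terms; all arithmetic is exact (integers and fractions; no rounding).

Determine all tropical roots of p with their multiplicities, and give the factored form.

hull edge (i=0, c=2) to (i=1, c=2): slope 0, span 1
hull edge (i=1, c=2) to (i=3, c=-7): slope -9/2, span 2
Factored form: p(x) = -7 ⊗ (x ⊕ 0) ⊗ (x ⊕ 9/2) ⊗ (x ⊕ 9/2)
Answer: roots = 0 (mult 1), 9/2 (mult 2)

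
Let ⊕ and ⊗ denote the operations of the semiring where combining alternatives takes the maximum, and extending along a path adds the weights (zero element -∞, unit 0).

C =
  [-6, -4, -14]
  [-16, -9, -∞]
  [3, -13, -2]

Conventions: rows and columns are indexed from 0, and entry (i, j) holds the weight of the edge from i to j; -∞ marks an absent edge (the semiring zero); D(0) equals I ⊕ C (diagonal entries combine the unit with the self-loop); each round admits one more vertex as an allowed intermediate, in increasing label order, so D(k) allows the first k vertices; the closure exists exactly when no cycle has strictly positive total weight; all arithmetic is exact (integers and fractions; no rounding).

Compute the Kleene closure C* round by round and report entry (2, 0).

D(0):
  [0, -4, -14]
  [-16, 0, -∞]
  [3, -13, 0]
D(1):
  [0, -4, -14]
  [-16, 0, -30]
  [3, -1, 0]
D(2):
  [0, -4, -14]
  [-16, 0, -30]
  [3, -1, 0]
D(3):
  [0, -4, -14]
  [-16, 0, -30]
  [3, -1, 0]
Answer: C*[2][0] = 3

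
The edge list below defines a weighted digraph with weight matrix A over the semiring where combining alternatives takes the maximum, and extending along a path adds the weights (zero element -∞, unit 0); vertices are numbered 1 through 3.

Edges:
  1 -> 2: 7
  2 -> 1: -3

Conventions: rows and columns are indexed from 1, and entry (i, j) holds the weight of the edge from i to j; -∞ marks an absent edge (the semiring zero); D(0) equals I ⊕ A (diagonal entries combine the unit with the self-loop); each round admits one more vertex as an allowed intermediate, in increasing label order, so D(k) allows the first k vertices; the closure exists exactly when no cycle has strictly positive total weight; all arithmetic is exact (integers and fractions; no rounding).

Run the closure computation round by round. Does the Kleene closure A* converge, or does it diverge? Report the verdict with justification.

D(0):
  [0, 7, -∞]
  [-3, 0, -∞]
  [-∞, -∞, 0]
Detection: at round 1, diagonal entry (2, 2) turns strictly positive.
Key observation: the cycle 2->1->2 has total weight (-3) + 7, which is strictly positive.
Answer: DIVERGES — positive cycle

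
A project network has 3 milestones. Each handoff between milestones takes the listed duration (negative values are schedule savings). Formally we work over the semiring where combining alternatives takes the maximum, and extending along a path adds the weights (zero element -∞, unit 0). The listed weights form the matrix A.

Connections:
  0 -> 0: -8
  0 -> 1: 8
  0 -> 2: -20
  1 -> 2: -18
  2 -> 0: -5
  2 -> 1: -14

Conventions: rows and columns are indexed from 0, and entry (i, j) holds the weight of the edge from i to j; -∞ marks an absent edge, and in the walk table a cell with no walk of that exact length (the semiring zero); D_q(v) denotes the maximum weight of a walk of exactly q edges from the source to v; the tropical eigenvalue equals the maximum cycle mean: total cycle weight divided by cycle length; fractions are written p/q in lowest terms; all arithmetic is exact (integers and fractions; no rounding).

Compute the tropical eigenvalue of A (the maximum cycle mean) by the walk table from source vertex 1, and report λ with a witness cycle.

q=0: [-∞, 0, -∞]
q=1: [-∞, -∞, -18]
q=2: [-23, -32, -∞]
q=3: [-31, -15, -43]
Optimal cycle mean attained by: cycle 0->1->2->0, total 8 + (-18) + (-5), length 3.
Answer: λ = -5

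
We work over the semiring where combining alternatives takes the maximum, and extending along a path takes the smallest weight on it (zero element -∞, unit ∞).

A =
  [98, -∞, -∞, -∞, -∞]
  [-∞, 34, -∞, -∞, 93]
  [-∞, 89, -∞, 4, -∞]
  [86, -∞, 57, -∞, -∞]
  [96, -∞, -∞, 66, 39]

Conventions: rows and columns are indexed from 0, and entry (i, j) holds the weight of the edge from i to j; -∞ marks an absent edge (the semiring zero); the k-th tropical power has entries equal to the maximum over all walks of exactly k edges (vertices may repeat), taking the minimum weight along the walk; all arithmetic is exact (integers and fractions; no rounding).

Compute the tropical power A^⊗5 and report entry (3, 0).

A^⊗2:
  [98, -∞, -∞, -∞, -∞]
  [93, 34, -∞, 66, 39]
  [4, 34, 4, -∞, 89]
  [86, 57, -∞, 4, -∞]
  [96, -∞, 57, 39, 39]
A^⊗3:
  [98, -∞, -∞, -∞, -∞]
  [93, 34, 57, 39, 39]
  [89, 34, -∞, 66, 39]
  [86, 34, 4, -∞, 57]
  [96, 57, 39, 39, 39]
A^⊗4:
  [98, -∞, -∞, -∞, -∞]
  [93, 57, 39, 39, 39]
  [89, 34, 57, 39, 39]
  [86, 34, -∞, 57, 39]
  [96, 39, 39, 39, 57]
A^⊗5:
  [98, -∞, -∞, -∞, -∞]
  [93, 39, 39, 39, 57]
  [89, 57, 39, 39, 39]
  [86, 34, 57, 39, 39]
  [96, 39, 39, 57, 39]
Key observation: the optimum is the walk 3->0->0->0->0->0, with weight 86 min 98 min 98 min 98 min 98 = 86.
Optimal value attained by: walk 3->0->0->0->0->0.
Answer: (A^⊗5)[3][0] = 86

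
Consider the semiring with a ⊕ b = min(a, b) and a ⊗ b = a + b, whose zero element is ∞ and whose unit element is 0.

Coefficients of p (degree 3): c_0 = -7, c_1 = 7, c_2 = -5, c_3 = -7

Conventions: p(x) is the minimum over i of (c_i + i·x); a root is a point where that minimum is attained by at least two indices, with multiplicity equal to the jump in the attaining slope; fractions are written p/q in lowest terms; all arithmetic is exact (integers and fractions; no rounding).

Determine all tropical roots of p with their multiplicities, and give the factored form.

hull edge (i=0, c=-7) to (i=3, c=-7): slope 0, span 3
Factored form: p(x) = -7 ⊗ (x ⊕ 0) ⊗ (x ⊕ 0) ⊗ (x ⊕ 0)
Answer: roots = 0 (mult 3)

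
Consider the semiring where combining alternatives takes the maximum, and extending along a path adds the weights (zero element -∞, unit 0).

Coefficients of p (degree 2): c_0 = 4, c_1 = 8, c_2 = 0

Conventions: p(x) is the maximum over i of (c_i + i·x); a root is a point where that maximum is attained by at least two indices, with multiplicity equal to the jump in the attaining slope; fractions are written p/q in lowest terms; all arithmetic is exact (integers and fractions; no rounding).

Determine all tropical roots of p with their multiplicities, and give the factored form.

hull edge (i=0, c=4) to (i=1, c=8): slope 4, span 1
hull edge (i=1, c=8) to (i=2, c=0): slope -8, span 1
Factored form: p(x) = 0 ⊗ (x ⊕ (-4)) ⊗ (x ⊕ 8)
Answer: roots = -4 (mult 1), 8 (mult 1)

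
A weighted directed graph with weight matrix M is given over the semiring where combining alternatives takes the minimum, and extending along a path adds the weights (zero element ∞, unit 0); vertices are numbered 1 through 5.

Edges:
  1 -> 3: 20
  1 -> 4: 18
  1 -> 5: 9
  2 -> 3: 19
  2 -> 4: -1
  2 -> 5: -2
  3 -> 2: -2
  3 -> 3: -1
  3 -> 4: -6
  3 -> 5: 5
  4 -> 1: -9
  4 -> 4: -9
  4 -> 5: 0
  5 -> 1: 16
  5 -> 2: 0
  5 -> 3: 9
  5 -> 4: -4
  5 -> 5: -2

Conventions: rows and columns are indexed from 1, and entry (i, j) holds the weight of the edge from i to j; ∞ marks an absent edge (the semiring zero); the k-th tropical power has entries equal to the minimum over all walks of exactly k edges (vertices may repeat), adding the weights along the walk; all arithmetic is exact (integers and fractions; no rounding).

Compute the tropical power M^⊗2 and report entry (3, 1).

M^⊗2:
  [9, 9, 18, 5, 7]
  [-10, -2, 7, -10, -4]
  [-15, -3, -2, -15, -6]
  [-18, 0, 9, -18, -9]
  [-13, -2, 7, -13, -4]
Key observation: the optimum is the walk 3->4->1, with weight (-6) + (-9) = -15.
Optimal value attained by: walk 3->4->1.
Answer: (M^⊗2)[3][1] = -15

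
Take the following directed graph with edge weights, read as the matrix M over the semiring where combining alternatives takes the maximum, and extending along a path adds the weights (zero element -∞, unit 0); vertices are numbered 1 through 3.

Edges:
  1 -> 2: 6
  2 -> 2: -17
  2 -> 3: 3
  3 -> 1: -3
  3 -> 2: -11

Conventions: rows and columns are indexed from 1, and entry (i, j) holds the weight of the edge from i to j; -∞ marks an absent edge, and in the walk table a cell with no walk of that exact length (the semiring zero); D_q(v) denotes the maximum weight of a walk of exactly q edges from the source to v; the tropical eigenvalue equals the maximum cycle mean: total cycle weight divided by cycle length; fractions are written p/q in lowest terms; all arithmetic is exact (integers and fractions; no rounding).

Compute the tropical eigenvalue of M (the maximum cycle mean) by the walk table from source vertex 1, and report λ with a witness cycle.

q=0: [0, -∞, -∞]
q=1: [-∞, 6, -∞]
q=2: [-∞, -11, 9]
q=3: [6, -2, -8]
Optimal cycle mean attained by: cycle 1->2->3->1, total 6 + 3 + (-3), length 3.
Answer: λ = 2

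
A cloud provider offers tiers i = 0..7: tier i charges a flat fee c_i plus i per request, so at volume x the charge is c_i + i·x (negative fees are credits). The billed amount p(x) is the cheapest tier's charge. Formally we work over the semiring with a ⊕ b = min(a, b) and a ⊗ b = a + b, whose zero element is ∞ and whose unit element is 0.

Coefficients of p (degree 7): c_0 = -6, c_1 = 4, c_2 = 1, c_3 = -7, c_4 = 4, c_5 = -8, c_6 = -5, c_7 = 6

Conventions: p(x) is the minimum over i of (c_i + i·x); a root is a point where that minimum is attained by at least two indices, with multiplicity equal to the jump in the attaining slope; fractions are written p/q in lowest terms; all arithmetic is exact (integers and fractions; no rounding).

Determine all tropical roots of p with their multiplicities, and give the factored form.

hull edge (i=0, c=-6) to (i=5, c=-8): slope -2/5, span 5
hull edge (i=5, c=-8) to (i=6, c=-5): slope 3, span 1
hull edge (i=6, c=-5) to (i=7, c=6): slope 11, span 1
Factored form: p(x) = 6 ⊗ (x ⊕ (-11)) ⊗ (x ⊕ (-3)) ⊗ (x ⊕ 2/5) ⊗ (x ⊕ 2/5) ⊗ (x ⊕ 2/5) ⊗ (x ⊕ 2/5) ⊗ (x ⊕ 2/5)
Answer: roots = -11 (mult 1), -3 (mult 1), 2/5 (mult 5)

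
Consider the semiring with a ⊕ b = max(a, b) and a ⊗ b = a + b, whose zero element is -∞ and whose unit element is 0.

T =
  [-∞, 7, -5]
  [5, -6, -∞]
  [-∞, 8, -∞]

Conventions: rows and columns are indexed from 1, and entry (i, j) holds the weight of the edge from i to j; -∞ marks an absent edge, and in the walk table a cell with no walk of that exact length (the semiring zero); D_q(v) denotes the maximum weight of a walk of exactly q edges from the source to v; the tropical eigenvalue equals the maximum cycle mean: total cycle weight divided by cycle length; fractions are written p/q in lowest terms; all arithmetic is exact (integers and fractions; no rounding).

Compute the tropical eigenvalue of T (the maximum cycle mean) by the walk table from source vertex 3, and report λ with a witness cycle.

q=0: [-∞, -∞, 0]
q=1: [-∞, 8, -∞]
q=2: [13, 2, -∞]
q=3: [7, 20, 8]
Optimal cycle mean attained by: cycle 1->2->1, total 7 + 5, length 2.
Answer: λ = 6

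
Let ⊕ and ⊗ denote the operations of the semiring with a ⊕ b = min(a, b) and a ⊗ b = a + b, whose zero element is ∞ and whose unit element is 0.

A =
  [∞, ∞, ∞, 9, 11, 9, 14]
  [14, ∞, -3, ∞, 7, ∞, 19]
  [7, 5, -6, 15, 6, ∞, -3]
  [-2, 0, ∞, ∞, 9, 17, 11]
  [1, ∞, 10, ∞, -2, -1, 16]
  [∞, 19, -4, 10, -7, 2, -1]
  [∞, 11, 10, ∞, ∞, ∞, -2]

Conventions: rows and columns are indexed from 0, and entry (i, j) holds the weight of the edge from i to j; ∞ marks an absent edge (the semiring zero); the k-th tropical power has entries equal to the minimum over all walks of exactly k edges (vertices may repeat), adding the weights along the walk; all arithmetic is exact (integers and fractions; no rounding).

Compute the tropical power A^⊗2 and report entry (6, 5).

A^⊗2:
  [7, 9, 5, 19, 2, 10, 8]
  [4, 2, -9, 12, 3, 6, -6]
  [1, -1, -12, 9, 0, 5, -9]
  [10, 22, -3, 7, 7, 7, 9]
  [-1, 15, -5, 9, -8, -3, -2]
  [-6, 1, -10, 11, -9, -8, -7]
  [17, 9, 4, 25, 16, ∞, -4]
Key observation: no walk of exactly 2 edges connects these vertices, so the entry is the semiring zero.
Answer: (A^⊗2)[6][5] = ∞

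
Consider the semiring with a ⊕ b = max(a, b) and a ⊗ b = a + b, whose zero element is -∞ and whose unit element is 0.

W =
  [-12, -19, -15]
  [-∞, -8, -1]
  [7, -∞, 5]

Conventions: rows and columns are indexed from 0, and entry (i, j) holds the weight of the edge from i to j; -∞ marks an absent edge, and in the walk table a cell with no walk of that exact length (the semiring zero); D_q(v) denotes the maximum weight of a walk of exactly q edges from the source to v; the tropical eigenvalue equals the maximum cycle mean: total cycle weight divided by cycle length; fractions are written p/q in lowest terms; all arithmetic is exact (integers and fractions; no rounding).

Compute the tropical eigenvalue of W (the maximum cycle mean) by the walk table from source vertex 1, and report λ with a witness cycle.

q=0: [-∞, 0, -∞]
q=1: [-∞, -8, -1]
q=2: [6, -16, 4]
q=3: [11, -13, 9]
Optimal cycle mean attained by: cycle 2->2, total 5, length 1.
Answer: λ = 5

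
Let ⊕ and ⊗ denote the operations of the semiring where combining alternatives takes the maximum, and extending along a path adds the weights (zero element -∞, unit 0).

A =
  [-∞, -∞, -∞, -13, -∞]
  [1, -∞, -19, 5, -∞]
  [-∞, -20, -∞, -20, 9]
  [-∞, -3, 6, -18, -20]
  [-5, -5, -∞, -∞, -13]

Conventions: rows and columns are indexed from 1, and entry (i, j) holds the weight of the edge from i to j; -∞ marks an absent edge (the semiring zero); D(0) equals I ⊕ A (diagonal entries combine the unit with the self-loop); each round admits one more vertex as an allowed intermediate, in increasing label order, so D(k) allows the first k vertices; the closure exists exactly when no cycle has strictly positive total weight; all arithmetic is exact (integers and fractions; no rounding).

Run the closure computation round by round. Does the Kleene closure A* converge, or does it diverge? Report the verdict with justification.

D(0):
  [0, -∞, -∞, -13, -∞]
  [1, 0, -19, 5, -∞]
  [-∞, -20, 0, -20, 9]
  [-∞, -3, 6, 0, -20]
  [-5, -5, -∞, -∞, 0]
D(1):
  [0, -∞, -∞, -13, -∞]
  [1, 0, -19, 5, -∞]
  [-∞, -20, 0, -20, 9]
  [-∞, -3, 6, 0, -20]
  [-5, -5, -∞, -18, 0]
Detection: at round 2, diagonal entry (4, 4) turns strictly positive.
Key observation: the cycle 4->2->4 has total weight (-3) + 5, which is strictly positive.
Answer: DIVERGES — positive cycle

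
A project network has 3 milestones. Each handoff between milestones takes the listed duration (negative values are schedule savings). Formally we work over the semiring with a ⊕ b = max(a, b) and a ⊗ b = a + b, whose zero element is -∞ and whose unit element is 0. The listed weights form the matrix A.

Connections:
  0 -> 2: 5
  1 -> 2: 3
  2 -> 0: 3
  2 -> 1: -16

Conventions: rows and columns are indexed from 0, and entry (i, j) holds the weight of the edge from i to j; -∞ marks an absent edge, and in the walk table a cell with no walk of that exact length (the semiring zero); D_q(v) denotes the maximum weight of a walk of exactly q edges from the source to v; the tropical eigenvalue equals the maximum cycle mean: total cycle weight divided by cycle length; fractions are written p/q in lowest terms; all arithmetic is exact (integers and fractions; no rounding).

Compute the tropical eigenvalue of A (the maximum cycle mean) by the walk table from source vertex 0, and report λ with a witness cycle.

q=0: [0, -∞, -∞]
q=1: [-∞, -∞, 5]
q=2: [8, -11, -∞]
q=3: [-∞, -∞, 13]
Optimal cycle mean attained by: cycle 0->2->0, total 5 + 3, length 2.
Answer: λ = 4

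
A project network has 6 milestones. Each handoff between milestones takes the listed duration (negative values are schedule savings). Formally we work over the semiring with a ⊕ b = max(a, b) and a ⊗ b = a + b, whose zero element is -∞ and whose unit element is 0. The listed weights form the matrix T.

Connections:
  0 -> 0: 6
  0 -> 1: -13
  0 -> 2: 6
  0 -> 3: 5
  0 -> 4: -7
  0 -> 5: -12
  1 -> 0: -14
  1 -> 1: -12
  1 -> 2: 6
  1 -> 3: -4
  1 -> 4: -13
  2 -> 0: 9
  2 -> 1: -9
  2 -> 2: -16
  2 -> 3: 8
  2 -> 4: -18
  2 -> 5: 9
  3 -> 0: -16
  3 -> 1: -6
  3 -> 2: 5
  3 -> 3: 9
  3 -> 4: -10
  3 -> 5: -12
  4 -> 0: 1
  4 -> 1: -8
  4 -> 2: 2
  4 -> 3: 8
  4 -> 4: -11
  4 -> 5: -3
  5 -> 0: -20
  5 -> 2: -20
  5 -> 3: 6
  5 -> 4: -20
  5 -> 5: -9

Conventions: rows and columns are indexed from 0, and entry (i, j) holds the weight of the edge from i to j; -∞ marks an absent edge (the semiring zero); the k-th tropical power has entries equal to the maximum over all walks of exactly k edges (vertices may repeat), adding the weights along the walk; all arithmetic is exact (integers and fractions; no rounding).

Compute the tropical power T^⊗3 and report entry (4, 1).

T^⊗2:
  [15, -1, 12, 14, -1, 15]
  [15, -3, 1, 14, -12, 15]
  [15, 2, 15, 17, 2, 0]
  [14, 3, 14, 18, -1, 14]
  [11, 2, 13, 17, -2, 11]
  [-10, 0, 11, 15, -4, -6]
T^⊗3:
  [21, 8, 21, 23, 8, 21]
  [21, 8, 21, 23, 8, 10]
  [24, 11, 22, 26, 8, 24]
  [23, 12, 23, 27, 8, 23]
  [22, 11, 22, 26, 7, 22]
  [20, 9, 20, 24, 5, 20]
Key observation: the optimum is the walk 4->3->3->1, with weight 8 + 9 + (-6) = 11.
Optimal value attained by: walk 4->3->3->1.
Answer: (T^⊗3)[4][1] = 11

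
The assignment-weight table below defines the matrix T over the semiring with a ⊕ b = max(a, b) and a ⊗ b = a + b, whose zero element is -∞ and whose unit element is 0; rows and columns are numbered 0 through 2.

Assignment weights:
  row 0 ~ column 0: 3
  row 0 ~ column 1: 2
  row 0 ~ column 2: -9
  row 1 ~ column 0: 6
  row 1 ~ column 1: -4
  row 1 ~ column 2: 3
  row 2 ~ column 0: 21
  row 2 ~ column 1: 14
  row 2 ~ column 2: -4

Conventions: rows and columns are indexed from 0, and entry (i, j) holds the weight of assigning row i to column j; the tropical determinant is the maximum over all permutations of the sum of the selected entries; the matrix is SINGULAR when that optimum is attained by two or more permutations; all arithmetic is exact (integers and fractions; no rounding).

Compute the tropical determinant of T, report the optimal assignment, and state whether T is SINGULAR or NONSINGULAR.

σ = (0, 1, 2): 3 + (-4) + (-4) = -5
σ = (0, 2, 1): 3 + 3 + 14 = 20
σ = (1, 0, 2): 2 + 6 + (-4) = 4
σ = (1, 2, 0): 2 + 3 + 21 = 26
σ = (2, 0, 1): (-9) + 6 + 14 = 11
σ = (2, 1, 0): (-9) + (-4) + 21 = 8
Optimal value attained by: σ = (1, 2, 0).
Answer: det⊕(T) = 26; verdict: NONSINGULAR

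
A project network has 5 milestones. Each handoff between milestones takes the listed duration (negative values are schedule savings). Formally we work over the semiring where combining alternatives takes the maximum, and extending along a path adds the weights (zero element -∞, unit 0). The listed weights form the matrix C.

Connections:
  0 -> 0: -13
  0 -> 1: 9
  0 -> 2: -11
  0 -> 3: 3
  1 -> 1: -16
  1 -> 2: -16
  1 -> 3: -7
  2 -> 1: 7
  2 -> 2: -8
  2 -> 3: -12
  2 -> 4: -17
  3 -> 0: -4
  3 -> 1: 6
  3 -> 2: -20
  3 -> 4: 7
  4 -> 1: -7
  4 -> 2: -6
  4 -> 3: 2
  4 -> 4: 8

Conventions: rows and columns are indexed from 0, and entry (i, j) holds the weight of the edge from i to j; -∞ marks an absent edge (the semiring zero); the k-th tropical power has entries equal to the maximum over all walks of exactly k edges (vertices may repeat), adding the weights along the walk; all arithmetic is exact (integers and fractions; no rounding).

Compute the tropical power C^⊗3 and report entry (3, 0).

C^⊗2:
  [-1, 9, -7, 2, 10]
  [-11, -1, -24, -23, 0]
  [-16, -1, -9, 0, -5]
  [-17, 5, 1, 9, 15]
  [-2, 8, 2, 10, 16]
C^⊗3:
  [-2, 8, 4, 12, 18]
  [-24, -2, -6, 2, 8]
  [-4, 6, -11, -3, 7]
  [5, 15, 9, 17, 23]
  [6, 16, 10, 18, 24]
Key observation: the optimum is the walk 3->4->3->0, with weight 7 + 2 + (-4) = 5.
Optimal value attained by: walk 3->4->3->0.
Answer: (C^⊗3)[3][0] = 5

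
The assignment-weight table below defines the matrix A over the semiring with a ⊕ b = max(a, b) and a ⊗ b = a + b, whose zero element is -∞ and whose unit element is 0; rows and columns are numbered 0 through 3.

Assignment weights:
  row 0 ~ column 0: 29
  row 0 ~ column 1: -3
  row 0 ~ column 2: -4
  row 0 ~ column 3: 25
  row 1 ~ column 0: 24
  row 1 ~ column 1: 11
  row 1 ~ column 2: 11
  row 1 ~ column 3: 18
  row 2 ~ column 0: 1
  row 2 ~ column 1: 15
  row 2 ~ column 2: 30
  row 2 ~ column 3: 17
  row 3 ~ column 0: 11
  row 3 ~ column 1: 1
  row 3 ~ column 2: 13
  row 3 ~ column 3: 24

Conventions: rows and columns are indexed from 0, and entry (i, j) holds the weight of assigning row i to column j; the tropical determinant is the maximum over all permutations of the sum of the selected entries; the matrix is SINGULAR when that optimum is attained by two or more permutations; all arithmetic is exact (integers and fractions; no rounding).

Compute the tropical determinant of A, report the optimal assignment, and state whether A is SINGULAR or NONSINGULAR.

σ = (0, 1, 2, 3): 29 + 11 + 30 + 24 = 94
σ = (0, 1, 3, 2): 29 + 11 + 17 + 13 = 70
σ = (0, 2, 1, 3): 29 + 11 + 15 + 24 = 79
σ = (0, 2, 3, 1): 29 + 11 + 17 + 1 = 58
σ = (0, 3, 1, 2): 29 + 18 + 15 + 13 = 75
σ = (0, 3, 2, 1): 29 + 18 + 30 + 1 = 78
σ = (1, 0, 2, 3): (-3) + 24 + 30 + 24 = 75
σ = (1, 0, 3, 2): (-3) + 24 + 17 + 13 = 51
σ = (1, 2, 0, 3): (-3) + 11 + 1 + 24 = 33
σ = (1, 2, 3, 0): (-3) + 11 + 17 + 11 = 36
σ = (1, 3, 0, 2): (-3) + 18 + 1 + 13 = 29
σ = (1, 3, 2, 0): (-3) + 18 + 30 + 11 = 56
σ = (2, 0, 1, 3): (-4) + 24 + 15 + 24 = 59
σ = (2, 0, 3, 1): (-4) + 24 + 17 + 1 = 38
σ = (2, 1, 0, 3): (-4) + 11 + 1 + 24 = 32
σ = (2, 1, 3, 0): (-4) + 11 + 17 + 11 = 35
σ = (2, 3, 0, 1): (-4) + 18 + 1 + 1 = 16
σ = (2, 3, 1, 0): (-4) + 18 + 15 + 11 = 40
σ = (3, 0, 1, 2): 25 + 24 + 15 + 13 = 77
σ = (3, 0, 2, 1): 25 + 24 + 30 + 1 = 80
σ = (3, 1, 0, 2): 25 + 11 + 1 + 13 = 50
σ = (3, 1, 2, 0): 25 + 11 + 30 + 11 = 77
σ = (3, 2, 0, 1): 25 + 11 + 1 + 1 = 38
σ = (3, 2, 1, 0): 25 + 11 + 15 + 11 = 62
Optimal value attained by: σ = (0, 1, 2, 3).
Answer: det⊕(A) = 94; verdict: NONSINGULAR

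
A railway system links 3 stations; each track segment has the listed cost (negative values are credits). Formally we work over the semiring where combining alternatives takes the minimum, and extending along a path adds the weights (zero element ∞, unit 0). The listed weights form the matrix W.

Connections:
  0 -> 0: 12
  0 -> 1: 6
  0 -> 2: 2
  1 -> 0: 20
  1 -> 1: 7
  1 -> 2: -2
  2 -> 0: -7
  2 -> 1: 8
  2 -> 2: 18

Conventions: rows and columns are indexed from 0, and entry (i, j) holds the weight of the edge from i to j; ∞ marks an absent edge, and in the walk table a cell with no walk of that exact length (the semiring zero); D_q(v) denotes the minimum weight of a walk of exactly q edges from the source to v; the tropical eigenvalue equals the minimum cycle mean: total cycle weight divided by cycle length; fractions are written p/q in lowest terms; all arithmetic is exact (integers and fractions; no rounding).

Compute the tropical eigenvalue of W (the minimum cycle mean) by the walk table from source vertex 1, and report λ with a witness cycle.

q=0: [∞, 0, ∞]
q=1: [20, 7, -2]
q=2: [-9, 6, 5]
q=3: [-2, -3, -7]
Optimal cycle mean attained by: cycle 0->2->0, total 2 + (-7), length 2.
Answer: λ = -5/2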